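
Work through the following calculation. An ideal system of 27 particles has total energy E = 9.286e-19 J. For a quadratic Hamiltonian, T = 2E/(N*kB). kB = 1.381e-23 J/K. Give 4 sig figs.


Step 1: Numerator = 2*E = 2*9.286e-19 = 1.857e-18 J
Step 2: Denominator = N*kB = 27*1.381e-23 = 3.729e-22
Step 3: T = 1.857e-18 / 3.729e-22 = 4981 K

4981


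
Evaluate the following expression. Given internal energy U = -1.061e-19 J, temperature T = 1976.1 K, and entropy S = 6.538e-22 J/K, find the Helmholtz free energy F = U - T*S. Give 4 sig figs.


Step 1: T*S = 1976.1 * 6.538e-22 = 1.292e-18 J
Step 2: F = U - T*S = -1.061e-19 - 1.292e-18
Step 3: F = -1.398e-18 J

-1.398e-18


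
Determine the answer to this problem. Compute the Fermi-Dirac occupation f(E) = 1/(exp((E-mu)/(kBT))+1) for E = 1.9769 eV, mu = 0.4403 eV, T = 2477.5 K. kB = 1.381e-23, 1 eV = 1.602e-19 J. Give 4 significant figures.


Step 1: (E - mu) = 1.9769 - 0.4403 = 1.537 eV
Step 2: Convert: (E-mu)*eV = 2.462e-19 J
Step 3: x = (E-mu)*eV/(kB*T) = 7.195
Step 4: f = 1/(exp(7.195)+1) = 0.0007499

0.0007499


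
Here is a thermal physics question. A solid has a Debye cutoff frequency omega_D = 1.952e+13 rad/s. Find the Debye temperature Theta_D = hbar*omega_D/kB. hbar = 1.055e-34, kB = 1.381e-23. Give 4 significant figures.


Step 1: hbar*omega_D = 1.055e-34 * 1.952e+13 = 2.059e-21 J
Step 2: Theta_D = 2.059e-21 / 1.381e-23
Step 3: Theta_D = 149.1 K

149.1


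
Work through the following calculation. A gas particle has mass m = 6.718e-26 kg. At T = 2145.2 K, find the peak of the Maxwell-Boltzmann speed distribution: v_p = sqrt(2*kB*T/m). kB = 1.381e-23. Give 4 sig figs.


Step 1: Numerator = 2*kB*T = 2*1.381e-23*2145.2 = 5.925e-20
Step 2: Ratio = 5.925e-20 / 6.718e-26 = 8.82e+05
Step 3: v_p = sqrt(8.82e+05) = 939.1 m/s

939.1


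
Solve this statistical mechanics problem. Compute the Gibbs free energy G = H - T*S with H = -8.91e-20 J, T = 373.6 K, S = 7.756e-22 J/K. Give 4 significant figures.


Step 1: T*S = 373.6 * 7.756e-22 = 2.898e-19 J
Step 2: G = H - T*S = -8.91e-20 - 2.898e-19
Step 3: G = -3.789e-19 J

-3.789e-19


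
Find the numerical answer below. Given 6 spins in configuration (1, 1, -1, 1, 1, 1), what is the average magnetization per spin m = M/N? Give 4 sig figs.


Step 1: Count up spins (+1): 5, down spins (-1): 1
Step 2: Total magnetization M = 5 - 1 = 4
Step 3: m = M/N = 4/6 = 0.6667

0.6667


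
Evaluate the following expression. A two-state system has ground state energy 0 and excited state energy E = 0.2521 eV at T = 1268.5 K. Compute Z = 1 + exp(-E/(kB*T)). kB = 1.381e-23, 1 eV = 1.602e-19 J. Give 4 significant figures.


Step 1: Compute beta*E = E*eV/(kB*T) = 0.2521*1.602e-19/(1.381e-23*1268.5) = 2.305
Step 2: exp(-beta*E) = exp(-2.305) = 0.09972
Step 3: Z = 1 + 0.09972 = 1.1

1.1


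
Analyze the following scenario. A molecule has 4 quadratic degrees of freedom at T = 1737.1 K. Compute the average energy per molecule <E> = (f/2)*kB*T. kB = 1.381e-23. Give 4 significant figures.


Step 1: f/2 = 4/2 = 2
Step 2: kB*T = 1.381e-23 * 1737.1 = 2.399e-20
Step 3: <E> = 2 * 2.399e-20 = 4.798e-20 J

4.798e-20


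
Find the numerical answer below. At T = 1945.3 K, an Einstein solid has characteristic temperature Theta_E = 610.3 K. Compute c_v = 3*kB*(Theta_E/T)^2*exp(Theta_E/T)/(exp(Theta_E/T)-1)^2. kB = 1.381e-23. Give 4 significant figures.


Step 1: x = Theta_E/T = 610.3/1945.3 = 0.3137
Step 2: x^2 = 0.09843
Step 3: exp(x) = 1.369
Step 4: c_v = 3*1.381e-23*0.09843*1.369/(1.369-1)^2 = 4.109e-23

4.109e-23


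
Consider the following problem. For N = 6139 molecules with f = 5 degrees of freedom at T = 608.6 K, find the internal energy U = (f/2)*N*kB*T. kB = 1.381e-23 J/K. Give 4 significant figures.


Step 1: f/2 = 5/2 = 2.5
Step 2: N*kB*T = 6139*1.381e-23*608.6 = 5.16e-17
Step 3: U = 2.5 * 5.16e-17 = 1.29e-16 J

1.29e-16


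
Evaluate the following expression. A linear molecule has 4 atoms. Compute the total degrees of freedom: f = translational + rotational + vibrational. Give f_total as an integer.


Step 1: Translational DOF = 3
Step 2: Rotational DOF (linear) = 2
Step 3: Vibrational DOF = 3*4 - 5 = 7
Step 4: Total = 3 + 2 + 7 = 12

12


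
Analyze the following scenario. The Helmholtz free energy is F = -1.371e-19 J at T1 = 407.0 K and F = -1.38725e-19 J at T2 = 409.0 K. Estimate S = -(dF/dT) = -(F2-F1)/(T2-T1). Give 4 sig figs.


Step 1: dF = F2 - F1 = -1.38725e-19 - (-1.371e-19) = -1.625e-21 J
Step 2: dT = T2 - T1 = 409.0 - 407.0 = 2 K
Step 3: S = -dF/dT = -(-1.625e-21)/2 = 8.125e-22 J/K

8.125e-22


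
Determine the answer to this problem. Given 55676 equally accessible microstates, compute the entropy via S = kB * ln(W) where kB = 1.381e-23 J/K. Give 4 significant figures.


Step 1: ln(W) = ln(55676) = 10.93
Step 2: S = kB * ln(W) = 1.381e-23 * 10.93
Step 3: S = 1.509e-22 J/K

1.509e-22


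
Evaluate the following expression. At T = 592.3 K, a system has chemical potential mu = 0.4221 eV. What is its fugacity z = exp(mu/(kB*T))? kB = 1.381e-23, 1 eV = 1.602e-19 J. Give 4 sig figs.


Step 1: Convert mu to Joules: 0.4221*1.602e-19 = 6.762e-20 J
Step 2: kB*T = 1.381e-23*592.3 = 8.18e-21 J
Step 3: mu/(kB*T) = 8.267
Step 4: z = exp(8.267) = 3893

3893


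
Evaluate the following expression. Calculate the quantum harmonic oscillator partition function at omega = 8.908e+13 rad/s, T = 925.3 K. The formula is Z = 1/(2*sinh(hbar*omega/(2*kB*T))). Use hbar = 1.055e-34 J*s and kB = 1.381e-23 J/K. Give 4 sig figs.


Step 1: Compute x = hbar*omega/(kB*T) = 1.055e-34*8.908e+13/(1.381e-23*925.3) = 0.7355
Step 2: x/2 = 0.3677
Step 3: sinh(x/2) = 0.3761
Step 4: Z = 1/(2*0.3761) = 1.33

1.33


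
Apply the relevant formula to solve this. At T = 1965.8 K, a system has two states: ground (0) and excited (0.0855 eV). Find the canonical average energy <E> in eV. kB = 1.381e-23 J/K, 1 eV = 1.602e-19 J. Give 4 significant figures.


Step 1: beta*E = 0.0855*1.602e-19/(1.381e-23*1965.8) = 0.5045
Step 2: exp(-beta*E) = 0.6038
Step 3: <E> = 0.0855*0.6038/(1+0.6038) = 0.03219 eV

0.03219


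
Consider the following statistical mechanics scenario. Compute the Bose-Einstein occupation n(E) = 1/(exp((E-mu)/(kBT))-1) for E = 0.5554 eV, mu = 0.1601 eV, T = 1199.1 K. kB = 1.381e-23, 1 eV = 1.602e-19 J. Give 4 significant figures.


Step 1: (E - mu) = 0.3953 eV
Step 2: x = (E-mu)*eV/(kB*T) = 0.3953*1.602e-19/(1.381e-23*1199.1) = 3.824
Step 3: exp(x) = 45.8
Step 4: n = 1/(exp(x)-1) = 0.02232

0.02232


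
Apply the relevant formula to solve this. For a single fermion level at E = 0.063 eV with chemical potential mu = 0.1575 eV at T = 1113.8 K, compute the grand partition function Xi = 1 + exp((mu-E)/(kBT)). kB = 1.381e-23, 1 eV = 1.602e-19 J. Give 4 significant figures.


Step 1: (mu - E) = 0.1575 - 0.063 = 0.0945 eV
Step 2: x = (mu-E)*eV/(kB*T) = 0.0945*1.602e-19/(1.381e-23*1113.8) = 0.9842
Step 3: exp(x) = 2.676
Step 4: Xi = 1 + 2.676 = 3.676

3.676


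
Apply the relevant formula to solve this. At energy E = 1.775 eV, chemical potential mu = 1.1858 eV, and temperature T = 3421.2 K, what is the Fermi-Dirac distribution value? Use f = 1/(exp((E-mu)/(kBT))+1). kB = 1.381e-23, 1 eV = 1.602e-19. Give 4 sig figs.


Step 1: (E - mu) = 1.775 - 1.1858 = 0.5892 eV
Step 2: Convert: (E-mu)*eV = 9.439e-20 J
Step 3: x = (E-mu)*eV/(kB*T) = 1.998
Step 4: f = 1/(exp(1.998)+1) = 0.1194

0.1194


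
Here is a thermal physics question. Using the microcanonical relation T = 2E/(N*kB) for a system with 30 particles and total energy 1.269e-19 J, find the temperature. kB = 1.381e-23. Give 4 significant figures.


Step 1: Numerator = 2*E = 2*1.269e-19 = 2.538e-19 J
Step 2: Denominator = N*kB = 30*1.381e-23 = 4.143e-22
Step 3: T = 2.538e-19 / 4.143e-22 = 612.6 K

612.6


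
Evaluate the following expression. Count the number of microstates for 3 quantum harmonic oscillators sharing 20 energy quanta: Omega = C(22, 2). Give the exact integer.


Step 1: Use binomial coefficient C(22, 2)
Step 2: Numerator = 22! / 20!
Step 3: Denominator = 2!
Step 4: Omega = 231

231


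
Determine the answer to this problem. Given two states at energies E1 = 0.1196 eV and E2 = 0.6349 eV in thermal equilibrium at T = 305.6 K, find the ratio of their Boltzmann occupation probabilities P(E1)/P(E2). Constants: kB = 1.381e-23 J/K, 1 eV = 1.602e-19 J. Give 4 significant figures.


Step 1: Compute energy difference dE = E1 - E2 = 0.1196 - 0.6349 = -0.5153 eV
Step 2: Convert to Joules: dE_J = -0.5153 * 1.602e-19 = -8.255e-20 J
Step 3: Compute exponent = -dE_J / (kB * T) = -(-8.255e-20) / (1.381e-23 * 305.6) = 19.56
Step 4: P(E1)/P(E2) = exp(19.56) = 3.126e+08

3.126e+08


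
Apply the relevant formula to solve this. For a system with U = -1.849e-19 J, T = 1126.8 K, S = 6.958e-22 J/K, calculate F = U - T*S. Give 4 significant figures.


Step 1: T*S = 1126.8 * 6.958e-22 = 7.84e-19 J
Step 2: F = U - T*S = -1.849e-19 - 7.84e-19
Step 3: F = -9.689e-19 J

-9.689e-19


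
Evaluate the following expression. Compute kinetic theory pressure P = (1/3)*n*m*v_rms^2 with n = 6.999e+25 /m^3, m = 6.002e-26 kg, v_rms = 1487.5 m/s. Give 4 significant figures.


Step 1: v_rms^2 = 1487.5^2 = 2.213e+06
Step 2: n*m = 6.999e+25*6.002e-26 = 4.201
Step 3: P = (1/3)*4.201*2.213e+06 = 3.098e+06 Pa

3.098e+06


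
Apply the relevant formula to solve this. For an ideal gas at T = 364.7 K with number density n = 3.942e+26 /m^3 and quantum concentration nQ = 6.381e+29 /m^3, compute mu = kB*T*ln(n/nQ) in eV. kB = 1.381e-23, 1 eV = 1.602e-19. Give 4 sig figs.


Step 1: n/nQ = 3.942e+26/6.381e+29 = 0.0006178
Step 2: ln(n/nQ) = -7.389
Step 3: mu = kB*T*ln(n/nQ) = 5.037e-21*-7.389 = -3.722e-20 J
Step 4: Convert to eV: -3.722e-20/1.602e-19 = -0.2323 eV

-0.2323


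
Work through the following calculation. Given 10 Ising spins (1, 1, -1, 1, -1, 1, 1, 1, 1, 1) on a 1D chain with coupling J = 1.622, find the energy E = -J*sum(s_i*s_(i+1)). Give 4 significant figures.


Step 1: Nearest-neighbor products: 1, -1, -1, -1, -1, 1, 1, 1, 1
Step 2: Sum of products = 1
Step 3: E = -1.622 * 1 = -1.622

-1.622


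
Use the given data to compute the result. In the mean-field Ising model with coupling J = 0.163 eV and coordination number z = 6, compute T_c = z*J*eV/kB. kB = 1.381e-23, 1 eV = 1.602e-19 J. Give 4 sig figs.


Step 1: z*J = 6*0.163 = 0.978 eV
Step 2: Convert to Joules: 0.978*1.602e-19 = 1.567e-19 J
Step 3: T_c = 1.567e-19 / 1.381e-23 = 1.135e+04 K

1.135e+04


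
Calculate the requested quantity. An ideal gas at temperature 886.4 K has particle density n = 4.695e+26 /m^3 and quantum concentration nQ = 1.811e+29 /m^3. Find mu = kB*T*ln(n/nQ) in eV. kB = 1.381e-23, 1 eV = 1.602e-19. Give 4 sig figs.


Step 1: n/nQ = 4.695e+26/1.811e+29 = 0.002592
Step 2: ln(n/nQ) = -5.955
Step 3: mu = kB*T*ln(n/nQ) = 1.224e-20*-5.955 = -7.29e-20 J
Step 4: Convert to eV: -7.29e-20/1.602e-19 = -0.455 eV

-0.455


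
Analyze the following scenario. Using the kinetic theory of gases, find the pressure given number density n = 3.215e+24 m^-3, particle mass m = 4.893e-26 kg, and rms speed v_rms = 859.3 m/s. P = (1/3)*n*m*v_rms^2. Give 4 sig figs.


Step 1: v_rms^2 = 859.3^2 = 7.384e+05
Step 2: n*m = 3.215e+24*4.893e-26 = 0.1573
Step 3: P = (1/3)*0.1573*7.384e+05 = 3.872e+04 Pa

3.872e+04


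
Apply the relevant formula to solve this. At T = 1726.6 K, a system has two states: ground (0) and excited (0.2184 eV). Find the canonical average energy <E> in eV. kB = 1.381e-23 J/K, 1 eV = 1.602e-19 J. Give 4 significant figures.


Step 1: beta*E = 0.2184*1.602e-19/(1.381e-23*1726.6) = 1.467
Step 2: exp(-beta*E) = 0.2305
Step 3: <E> = 0.2184*0.2305/(1+0.2305) = 0.04092 eV

0.04092


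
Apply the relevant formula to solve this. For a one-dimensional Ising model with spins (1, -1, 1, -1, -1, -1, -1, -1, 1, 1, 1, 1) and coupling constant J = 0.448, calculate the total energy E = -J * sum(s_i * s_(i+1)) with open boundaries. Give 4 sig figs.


Step 1: Nearest-neighbor products: -1, -1, -1, 1, 1, 1, 1, -1, 1, 1, 1
Step 2: Sum of products = 3
Step 3: E = -0.448 * 3 = -1.344

-1.344


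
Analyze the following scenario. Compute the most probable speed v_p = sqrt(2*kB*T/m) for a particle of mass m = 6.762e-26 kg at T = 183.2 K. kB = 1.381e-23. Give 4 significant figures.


Step 1: Numerator = 2*kB*T = 2*1.381e-23*183.2 = 5.06e-21
Step 2: Ratio = 5.06e-21 / 6.762e-26 = 7.483e+04
Step 3: v_p = sqrt(7.483e+04) = 273.6 m/s

273.6


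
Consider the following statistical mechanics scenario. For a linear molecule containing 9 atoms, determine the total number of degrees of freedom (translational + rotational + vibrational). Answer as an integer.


Step 1: Translational DOF = 3
Step 2: Rotational DOF (linear) = 2
Step 3: Vibrational DOF = 3*9 - 5 = 22
Step 4: Total = 3 + 2 + 22 = 27

27


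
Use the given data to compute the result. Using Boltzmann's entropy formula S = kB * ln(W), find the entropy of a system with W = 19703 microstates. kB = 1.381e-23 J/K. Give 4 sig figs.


Step 1: ln(W) = ln(19703) = 9.889
Step 2: S = kB * ln(W) = 1.381e-23 * 9.889
Step 3: S = 1.366e-22 J/K

1.366e-22


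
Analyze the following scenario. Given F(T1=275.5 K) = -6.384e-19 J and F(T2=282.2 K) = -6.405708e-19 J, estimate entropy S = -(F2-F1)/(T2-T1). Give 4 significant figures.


Step 1: dF = F2 - F1 = -6.405708e-19 - (-6.384e-19) = -2.1708e-21 J
Step 2: dT = T2 - T1 = 282.2 - 275.5 = 6.7 K
Step 3: S = -dF/dT = -(-2.1708e-21)/6.7 = 3.24e-22 J/K

3.24e-22


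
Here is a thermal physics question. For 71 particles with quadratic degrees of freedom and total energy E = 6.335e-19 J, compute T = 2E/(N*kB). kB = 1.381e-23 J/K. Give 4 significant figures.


Step 1: Numerator = 2*E = 2*6.335e-19 = 1.267e-18 J
Step 2: Denominator = N*kB = 71*1.381e-23 = 9.805e-22
Step 3: T = 1.267e-18 / 9.805e-22 = 1292 K

1292


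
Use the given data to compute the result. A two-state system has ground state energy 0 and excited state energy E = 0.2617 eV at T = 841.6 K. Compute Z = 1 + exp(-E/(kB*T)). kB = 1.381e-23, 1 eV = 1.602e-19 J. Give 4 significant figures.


Step 1: Compute beta*E = E*eV/(kB*T) = 0.2617*1.602e-19/(1.381e-23*841.6) = 3.607
Step 2: exp(-beta*E) = exp(-3.607) = 0.02713
Step 3: Z = 1 + 0.02713 = 1.027

1.027


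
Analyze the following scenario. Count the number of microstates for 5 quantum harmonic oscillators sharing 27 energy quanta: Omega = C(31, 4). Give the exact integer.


Step 1: Use binomial coefficient C(31, 4)
Step 2: Numerator = 31! / 27!
Step 3: Denominator = 4!
Step 4: Omega = 31465

31465


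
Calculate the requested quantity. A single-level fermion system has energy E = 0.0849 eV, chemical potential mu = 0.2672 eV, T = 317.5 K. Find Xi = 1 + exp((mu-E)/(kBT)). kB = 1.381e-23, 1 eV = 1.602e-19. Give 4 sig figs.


Step 1: (mu - E) = 0.2672 - 0.0849 = 0.1823 eV
Step 2: x = (mu-E)*eV/(kB*T) = 0.1823*1.602e-19/(1.381e-23*317.5) = 6.661
Step 3: exp(x) = 781
Step 4: Xi = 1 + 781 = 782

782


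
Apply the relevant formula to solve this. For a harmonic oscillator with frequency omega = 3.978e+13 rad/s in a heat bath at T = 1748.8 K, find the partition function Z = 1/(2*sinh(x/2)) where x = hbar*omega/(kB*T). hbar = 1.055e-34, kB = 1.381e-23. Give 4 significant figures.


Step 1: Compute x = hbar*omega/(kB*T) = 1.055e-34*3.978e+13/(1.381e-23*1748.8) = 0.1738
Step 2: x/2 = 0.08689
Step 3: sinh(x/2) = 0.087
Step 4: Z = 1/(2*0.087) = 5.747

5.747


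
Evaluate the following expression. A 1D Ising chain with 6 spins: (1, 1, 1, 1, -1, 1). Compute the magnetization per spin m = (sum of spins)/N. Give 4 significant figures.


Step 1: Count up spins (+1): 5, down spins (-1): 1
Step 2: Total magnetization M = 5 - 1 = 4
Step 3: m = M/N = 4/6 = 0.6667

0.6667


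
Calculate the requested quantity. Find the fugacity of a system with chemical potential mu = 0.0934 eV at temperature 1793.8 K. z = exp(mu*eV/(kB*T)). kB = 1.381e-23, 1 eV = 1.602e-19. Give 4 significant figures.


Step 1: Convert mu to Joules: 0.0934*1.602e-19 = 1.496e-20 J
Step 2: kB*T = 1.381e-23*1793.8 = 2.477e-20 J
Step 3: mu/(kB*T) = 0.604
Step 4: z = exp(0.604) = 1.829

1.829


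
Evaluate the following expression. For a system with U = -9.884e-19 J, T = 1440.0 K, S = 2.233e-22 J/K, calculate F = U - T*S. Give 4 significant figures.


Step 1: T*S = 1440.0 * 2.233e-22 = 3.216e-19 J
Step 2: F = U - T*S = -9.884e-19 - 3.216e-19
Step 3: F = -1.31e-18 J

-1.31e-18


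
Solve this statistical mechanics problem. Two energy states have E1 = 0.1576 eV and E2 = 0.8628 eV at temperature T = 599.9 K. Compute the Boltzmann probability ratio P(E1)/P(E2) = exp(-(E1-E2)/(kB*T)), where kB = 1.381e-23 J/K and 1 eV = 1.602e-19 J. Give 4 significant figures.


Step 1: Compute energy difference dE = E1 - E2 = 0.1576 - 0.8628 = -0.7052 eV
Step 2: Convert to Joules: dE_J = -0.7052 * 1.602e-19 = -1.13e-19 J
Step 3: Compute exponent = -dE_J / (kB * T) = -(-1.13e-19) / (1.381e-23 * 599.9) = 13.64
Step 4: P(E1)/P(E2) = exp(13.64) = 8.361e+05

8.361e+05


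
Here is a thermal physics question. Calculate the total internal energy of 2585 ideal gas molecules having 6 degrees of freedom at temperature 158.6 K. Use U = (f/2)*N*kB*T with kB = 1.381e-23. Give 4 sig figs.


Step 1: f/2 = 6/2 = 3.0
Step 2: N*kB*T = 2585*1.381e-23*158.6 = 5.662e-18
Step 3: U = 3.0 * 5.662e-18 = 1.699e-17 J

1.699e-17


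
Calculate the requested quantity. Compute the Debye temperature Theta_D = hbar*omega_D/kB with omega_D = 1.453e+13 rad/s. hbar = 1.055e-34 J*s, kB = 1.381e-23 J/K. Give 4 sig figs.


Step 1: hbar*omega_D = 1.055e-34 * 1.453e+13 = 1.533e-21 J
Step 2: Theta_D = 1.533e-21 / 1.381e-23
Step 3: Theta_D = 111 K

111


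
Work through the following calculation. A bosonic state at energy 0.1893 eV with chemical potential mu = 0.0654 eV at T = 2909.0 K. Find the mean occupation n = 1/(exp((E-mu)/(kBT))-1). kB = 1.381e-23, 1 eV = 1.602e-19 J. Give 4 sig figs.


Step 1: (E - mu) = 0.1239 eV
Step 2: x = (E-mu)*eV/(kB*T) = 0.1239*1.602e-19/(1.381e-23*2909.0) = 0.4941
Step 3: exp(x) = 1.639
Step 4: n = 1/(exp(x)-1) = 1.565

1.565


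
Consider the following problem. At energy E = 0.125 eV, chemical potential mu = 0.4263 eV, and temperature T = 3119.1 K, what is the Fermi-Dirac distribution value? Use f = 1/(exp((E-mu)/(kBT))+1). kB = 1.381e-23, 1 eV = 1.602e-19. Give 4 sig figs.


Step 1: (E - mu) = 0.125 - 0.4263 = -0.3013 eV
Step 2: Convert: (E-mu)*eV = -4.827e-20 J
Step 3: x = (E-mu)*eV/(kB*T) = -1.121
Step 4: f = 1/(exp(-1.121)+1) = 0.7541

0.7541


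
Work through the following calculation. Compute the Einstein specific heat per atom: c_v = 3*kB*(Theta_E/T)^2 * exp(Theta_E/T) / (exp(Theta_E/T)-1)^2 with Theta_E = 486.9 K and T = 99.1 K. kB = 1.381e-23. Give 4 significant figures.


Step 1: x = Theta_E/T = 486.9/99.1 = 4.913
Step 2: x^2 = 24.14
Step 3: exp(x) = 136.1
Step 4: c_v = 3*1.381e-23*24.14*136.1/(136.1-1)^2 = 7.459e-24

7.459e-24


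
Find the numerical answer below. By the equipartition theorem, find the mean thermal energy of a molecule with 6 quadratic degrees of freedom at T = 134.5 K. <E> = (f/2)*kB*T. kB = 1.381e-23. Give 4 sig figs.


Step 1: f/2 = 6/2 = 3
Step 2: kB*T = 1.381e-23 * 134.5 = 1.857e-21
Step 3: <E> = 3 * 1.857e-21 = 5.572e-21 J

5.572e-21


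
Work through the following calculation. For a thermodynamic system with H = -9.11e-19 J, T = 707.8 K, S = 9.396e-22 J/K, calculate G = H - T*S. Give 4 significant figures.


Step 1: T*S = 707.8 * 9.396e-22 = 6.65e-19 J
Step 2: G = H - T*S = -9.11e-19 - 6.65e-19
Step 3: G = -1.576e-18 J

-1.576e-18


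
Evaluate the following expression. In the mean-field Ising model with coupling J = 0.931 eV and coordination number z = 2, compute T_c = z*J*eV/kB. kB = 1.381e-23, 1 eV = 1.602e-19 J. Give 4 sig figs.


Step 1: z*J = 2*0.931 = 1.862 eV
Step 2: Convert to Joules: 1.862*1.602e-19 = 2.983e-19 J
Step 3: T_c = 2.983e-19 / 1.381e-23 = 2.16e+04 K

2.16e+04


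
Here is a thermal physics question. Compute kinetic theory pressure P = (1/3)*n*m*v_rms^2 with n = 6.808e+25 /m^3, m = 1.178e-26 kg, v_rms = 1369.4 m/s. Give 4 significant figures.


Step 1: v_rms^2 = 1369.4^2 = 1.875e+06
Step 2: n*m = 6.808e+25*1.178e-26 = 0.802
Step 3: P = (1/3)*0.802*1.875e+06 = 5.013e+05 Pa

5.013e+05


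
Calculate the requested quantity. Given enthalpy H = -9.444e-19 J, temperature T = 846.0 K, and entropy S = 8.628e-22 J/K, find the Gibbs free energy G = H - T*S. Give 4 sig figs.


Step 1: T*S = 846.0 * 8.628e-22 = 7.299e-19 J
Step 2: G = H - T*S = -9.444e-19 - 7.299e-19
Step 3: G = -1.674e-18 J

-1.674e-18


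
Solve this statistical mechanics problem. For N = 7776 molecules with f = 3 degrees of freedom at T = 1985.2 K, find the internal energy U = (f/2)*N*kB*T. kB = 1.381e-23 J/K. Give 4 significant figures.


Step 1: f/2 = 3/2 = 1.5
Step 2: N*kB*T = 7776*1.381e-23*1985.2 = 2.132e-16
Step 3: U = 1.5 * 2.132e-16 = 3.198e-16 J

3.198e-16


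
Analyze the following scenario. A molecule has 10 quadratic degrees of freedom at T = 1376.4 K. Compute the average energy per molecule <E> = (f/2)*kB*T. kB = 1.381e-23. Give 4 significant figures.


Step 1: f/2 = 10/2 = 5
Step 2: kB*T = 1.381e-23 * 1376.4 = 1.901e-20
Step 3: <E> = 5 * 1.901e-20 = 9.504e-20 J

9.504e-20


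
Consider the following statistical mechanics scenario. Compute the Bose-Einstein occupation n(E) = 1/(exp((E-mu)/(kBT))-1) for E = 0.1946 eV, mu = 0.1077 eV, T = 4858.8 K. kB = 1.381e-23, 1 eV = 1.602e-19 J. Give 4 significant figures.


Step 1: (E - mu) = 0.0869 eV
Step 2: x = (E-mu)*eV/(kB*T) = 0.0869*1.602e-19/(1.381e-23*4858.8) = 0.2075
Step 3: exp(x) = 1.231
Step 4: n = 1/(exp(x)-1) = 4.337

4.337


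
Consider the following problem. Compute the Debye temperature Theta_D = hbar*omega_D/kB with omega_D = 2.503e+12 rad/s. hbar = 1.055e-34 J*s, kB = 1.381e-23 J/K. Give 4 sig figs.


Step 1: hbar*omega_D = 1.055e-34 * 2.503e+12 = 2.641e-22 J
Step 2: Theta_D = 2.641e-22 / 1.381e-23
Step 3: Theta_D = 19.12 K

19.12


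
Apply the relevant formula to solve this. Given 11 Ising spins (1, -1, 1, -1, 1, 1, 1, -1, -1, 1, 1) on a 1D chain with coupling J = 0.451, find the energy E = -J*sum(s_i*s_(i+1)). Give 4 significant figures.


Step 1: Nearest-neighbor products: -1, -1, -1, -1, 1, 1, -1, 1, -1, 1
Step 2: Sum of products = -2
Step 3: E = -0.451 * -2 = 0.902

0.902


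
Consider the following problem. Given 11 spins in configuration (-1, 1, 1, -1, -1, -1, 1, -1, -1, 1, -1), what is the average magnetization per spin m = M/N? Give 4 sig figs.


Step 1: Count up spins (+1): 4, down spins (-1): 7
Step 2: Total magnetization M = 4 - 7 = -3
Step 3: m = M/N = -3/11 = -0.2727

-0.2727


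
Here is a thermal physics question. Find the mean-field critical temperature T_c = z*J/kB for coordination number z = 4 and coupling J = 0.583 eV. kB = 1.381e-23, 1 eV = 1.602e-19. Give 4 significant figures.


Step 1: z*J = 4*0.583 = 2.332 eV
Step 2: Convert to Joules: 2.332*1.602e-19 = 3.736e-19 J
Step 3: T_c = 3.736e-19 / 1.381e-23 = 2.705e+04 K

2.705e+04


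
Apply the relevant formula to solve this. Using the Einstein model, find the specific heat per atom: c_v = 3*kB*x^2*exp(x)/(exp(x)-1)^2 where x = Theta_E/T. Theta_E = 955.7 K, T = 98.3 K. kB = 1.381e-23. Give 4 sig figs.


Step 1: x = Theta_E/T = 955.7/98.3 = 9.722
Step 2: x^2 = 94.52
Step 3: exp(x) = 1.669e+04
Step 4: c_v = 3*1.381e-23*94.52*1.669e+04/(1.669e+04-1)^2 = 2.347e-25

2.347e-25


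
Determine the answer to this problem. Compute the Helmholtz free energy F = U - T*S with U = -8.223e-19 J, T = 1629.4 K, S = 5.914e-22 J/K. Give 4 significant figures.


Step 1: T*S = 1629.4 * 5.914e-22 = 9.636e-19 J
Step 2: F = U - T*S = -8.223e-19 - 9.636e-19
Step 3: F = -1.786e-18 J

-1.786e-18


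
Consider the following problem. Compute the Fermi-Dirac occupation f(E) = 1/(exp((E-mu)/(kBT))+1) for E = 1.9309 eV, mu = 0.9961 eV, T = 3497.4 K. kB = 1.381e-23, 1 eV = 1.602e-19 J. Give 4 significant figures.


Step 1: (E - mu) = 1.9309 - 0.9961 = 0.9348 eV
Step 2: Convert: (E-mu)*eV = 1.498e-19 J
Step 3: x = (E-mu)*eV/(kB*T) = 3.101
Step 4: f = 1/(exp(3.101)+1) = 0.04308

0.04308


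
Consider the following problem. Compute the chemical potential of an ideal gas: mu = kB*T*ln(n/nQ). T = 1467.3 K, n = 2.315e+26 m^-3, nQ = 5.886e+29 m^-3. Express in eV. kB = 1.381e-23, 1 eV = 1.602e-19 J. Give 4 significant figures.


Step 1: n/nQ = 2.315e+26/5.886e+29 = 0.0003933
Step 2: ln(n/nQ) = -7.841
Step 3: mu = kB*T*ln(n/nQ) = 2.026e-20*-7.841 = -1.589e-19 J
Step 4: Convert to eV: -1.589e-19/1.602e-19 = -0.9918 eV

-0.9918


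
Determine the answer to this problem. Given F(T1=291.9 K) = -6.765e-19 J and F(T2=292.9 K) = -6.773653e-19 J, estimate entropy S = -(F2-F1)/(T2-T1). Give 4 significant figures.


Step 1: dF = F2 - F1 = -6.773653e-19 - (-6.765e-19) = -8.653e-22 J
Step 2: dT = T2 - T1 = 292.9 - 291.9 = 1 K
Step 3: S = -dF/dT = -(-8.653e-22)/1 = 8.653e-22 J/K

8.653e-22


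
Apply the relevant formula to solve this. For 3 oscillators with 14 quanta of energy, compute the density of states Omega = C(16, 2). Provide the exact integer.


Step 1: Use binomial coefficient C(16, 2)
Step 2: Numerator = 16! / 14!
Step 3: Denominator = 2!
Step 4: Omega = 120

120


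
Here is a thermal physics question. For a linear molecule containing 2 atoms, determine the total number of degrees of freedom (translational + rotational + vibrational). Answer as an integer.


Step 1: Translational DOF = 3
Step 2: Rotational DOF (linear) = 2
Step 3: Vibrational DOF = 3*2 - 5 = 1
Step 4: Total = 3 + 2 + 1 = 6

6


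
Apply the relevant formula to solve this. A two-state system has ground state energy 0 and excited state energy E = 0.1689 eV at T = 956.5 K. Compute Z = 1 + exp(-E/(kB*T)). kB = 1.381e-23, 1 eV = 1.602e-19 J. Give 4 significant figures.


Step 1: Compute beta*E = E*eV/(kB*T) = 0.1689*1.602e-19/(1.381e-23*956.5) = 2.048
Step 2: exp(-beta*E) = exp(-2.048) = 0.1289
Step 3: Z = 1 + 0.1289 = 1.129

1.129


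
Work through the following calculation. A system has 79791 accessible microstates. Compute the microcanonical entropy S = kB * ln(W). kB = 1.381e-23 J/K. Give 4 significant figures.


Step 1: ln(W) = ln(79791) = 11.29
Step 2: S = kB * ln(W) = 1.381e-23 * 11.29
Step 3: S = 1.559e-22 J/K

1.559e-22


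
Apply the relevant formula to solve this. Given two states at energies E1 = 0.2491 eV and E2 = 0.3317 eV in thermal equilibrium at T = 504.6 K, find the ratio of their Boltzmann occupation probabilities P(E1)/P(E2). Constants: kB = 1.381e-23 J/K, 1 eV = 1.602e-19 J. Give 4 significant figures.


Step 1: Compute energy difference dE = E1 - E2 = 0.2491 - 0.3317 = -0.0826 eV
Step 2: Convert to Joules: dE_J = -0.0826 * 1.602e-19 = -1.323e-20 J
Step 3: Compute exponent = -dE_J / (kB * T) = -(-1.323e-20) / (1.381e-23 * 504.6) = 1.899
Step 4: P(E1)/P(E2) = exp(1.899) = 6.679

6.679


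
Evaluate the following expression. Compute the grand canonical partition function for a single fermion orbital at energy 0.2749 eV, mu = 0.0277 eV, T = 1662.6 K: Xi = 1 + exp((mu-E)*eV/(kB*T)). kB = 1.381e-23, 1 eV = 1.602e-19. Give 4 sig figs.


Step 1: (mu - E) = 0.0277 - 0.2749 = -0.2472 eV
Step 2: x = (mu-E)*eV/(kB*T) = -0.2472*1.602e-19/(1.381e-23*1662.6) = -1.725
Step 3: exp(x) = 0.1782
Step 4: Xi = 1 + 0.1782 = 1.178

1.178


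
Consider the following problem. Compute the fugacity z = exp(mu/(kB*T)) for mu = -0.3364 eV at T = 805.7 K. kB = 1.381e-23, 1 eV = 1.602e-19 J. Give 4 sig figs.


Step 1: Convert mu to Joules: -0.3364*1.602e-19 = -5.389e-20 J
Step 2: kB*T = 1.381e-23*805.7 = 1.113e-20 J
Step 3: mu/(kB*T) = -4.843
Step 4: z = exp(-4.843) = 0.00788

0.00788


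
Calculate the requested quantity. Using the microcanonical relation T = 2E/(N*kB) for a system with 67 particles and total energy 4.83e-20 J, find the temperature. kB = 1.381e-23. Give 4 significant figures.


Step 1: Numerator = 2*E = 2*4.83e-20 = 9.66e-20 J
Step 2: Denominator = N*kB = 67*1.381e-23 = 9.253e-22
Step 3: T = 9.66e-20 / 9.253e-22 = 104.4 K

104.4


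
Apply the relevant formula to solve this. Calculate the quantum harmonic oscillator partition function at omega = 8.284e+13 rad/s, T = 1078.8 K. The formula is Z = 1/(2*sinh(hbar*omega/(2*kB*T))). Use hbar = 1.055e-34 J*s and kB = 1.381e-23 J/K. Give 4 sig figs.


Step 1: Compute x = hbar*omega/(kB*T) = 1.055e-34*8.284e+13/(1.381e-23*1078.8) = 0.5866
Step 2: x/2 = 0.2933
Step 3: sinh(x/2) = 0.2975
Step 4: Z = 1/(2*0.2975) = 1.68

1.68


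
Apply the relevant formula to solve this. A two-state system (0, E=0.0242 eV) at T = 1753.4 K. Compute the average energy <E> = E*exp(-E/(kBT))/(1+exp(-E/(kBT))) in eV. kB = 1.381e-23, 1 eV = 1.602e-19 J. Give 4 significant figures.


Step 1: beta*E = 0.0242*1.602e-19/(1.381e-23*1753.4) = 0.1601
Step 2: exp(-beta*E) = 0.8521
Step 3: <E> = 0.0242*0.8521/(1+0.8521) = 0.01113 eV

0.01113


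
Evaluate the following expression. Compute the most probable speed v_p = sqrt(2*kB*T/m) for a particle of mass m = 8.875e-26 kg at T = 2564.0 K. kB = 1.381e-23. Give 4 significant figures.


Step 1: Numerator = 2*kB*T = 2*1.381e-23*2564.0 = 7.082e-20
Step 2: Ratio = 7.082e-20 / 8.875e-26 = 7.979e+05
Step 3: v_p = sqrt(7.979e+05) = 893.3 m/s

893.3


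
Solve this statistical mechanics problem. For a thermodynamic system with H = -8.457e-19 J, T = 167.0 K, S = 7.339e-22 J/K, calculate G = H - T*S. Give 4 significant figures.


Step 1: T*S = 167.0 * 7.339e-22 = 1.226e-19 J
Step 2: G = H - T*S = -8.457e-19 - 1.226e-19
Step 3: G = -9.683e-19 J

-9.683e-19


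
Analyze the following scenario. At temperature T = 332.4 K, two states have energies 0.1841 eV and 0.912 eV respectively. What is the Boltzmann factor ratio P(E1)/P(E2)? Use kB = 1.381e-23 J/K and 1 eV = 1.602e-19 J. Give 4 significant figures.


Step 1: Compute energy difference dE = E1 - E2 = 0.1841 - 0.912 = -0.7279 eV
Step 2: Convert to Joules: dE_J = -0.7279 * 1.602e-19 = -1.166e-19 J
Step 3: Compute exponent = -dE_J / (kB * T) = -(-1.166e-19) / (1.381e-23 * 332.4) = 25.4
Step 4: P(E1)/P(E2) = exp(25.4) = 1.077e+11

1.077e+11


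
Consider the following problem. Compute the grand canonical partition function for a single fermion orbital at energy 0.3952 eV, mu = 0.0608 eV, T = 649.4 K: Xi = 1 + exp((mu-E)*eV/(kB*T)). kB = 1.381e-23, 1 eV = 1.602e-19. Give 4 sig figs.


Step 1: (mu - E) = 0.0608 - 0.3952 = -0.3344 eV
Step 2: x = (mu-E)*eV/(kB*T) = -0.3344*1.602e-19/(1.381e-23*649.4) = -5.973
Step 3: exp(x) = 0.002546
Step 4: Xi = 1 + 0.002546 = 1.003

1.003


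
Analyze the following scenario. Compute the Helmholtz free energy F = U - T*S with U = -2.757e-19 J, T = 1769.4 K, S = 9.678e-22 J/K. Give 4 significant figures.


Step 1: T*S = 1769.4 * 9.678e-22 = 1.712e-18 J
Step 2: F = U - T*S = -2.757e-19 - 1.712e-18
Step 3: F = -1.988e-18 J

-1.988e-18


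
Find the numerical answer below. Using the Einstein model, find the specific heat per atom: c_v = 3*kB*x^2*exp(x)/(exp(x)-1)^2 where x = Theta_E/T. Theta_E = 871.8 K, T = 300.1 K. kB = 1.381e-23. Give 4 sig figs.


Step 1: x = Theta_E/T = 871.8/300.1 = 2.905
Step 2: x^2 = 8.439
Step 3: exp(x) = 18.27
Step 4: c_v = 3*1.381e-23*8.439*18.27/(18.27-1)^2 = 2.142e-23

2.142e-23


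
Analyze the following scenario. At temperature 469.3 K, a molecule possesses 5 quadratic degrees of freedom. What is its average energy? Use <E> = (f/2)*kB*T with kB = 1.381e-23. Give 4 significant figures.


Step 1: f/2 = 5/2 = 2.5
Step 2: kB*T = 1.381e-23 * 469.3 = 6.481e-21
Step 3: <E> = 2.5 * 6.481e-21 = 1.62e-20 J

1.62e-20


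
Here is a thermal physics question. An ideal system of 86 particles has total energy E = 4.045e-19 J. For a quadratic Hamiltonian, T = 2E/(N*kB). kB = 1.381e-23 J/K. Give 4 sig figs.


Step 1: Numerator = 2*E = 2*4.045e-19 = 8.09e-19 J
Step 2: Denominator = N*kB = 86*1.381e-23 = 1.188e-21
Step 3: T = 8.09e-19 / 1.188e-21 = 681.2 K

681.2


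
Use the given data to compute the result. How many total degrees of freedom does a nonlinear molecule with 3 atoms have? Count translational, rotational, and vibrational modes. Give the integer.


Step 1: Translational DOF = 3
Step 2: Rotational DOF (nonlinear) = 3
Step 3: Vibrational DOF = 3*3 - 6 = 3
Step 4: Total = 3 + 3 + 3 = 9

9


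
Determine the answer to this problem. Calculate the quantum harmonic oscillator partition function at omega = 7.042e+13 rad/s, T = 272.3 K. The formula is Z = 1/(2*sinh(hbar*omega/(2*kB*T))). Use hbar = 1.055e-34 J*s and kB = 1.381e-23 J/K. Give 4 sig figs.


Step 1: Compute x = hbar*omega/(kB*T) = 1.055e-34*7.042e+13/(1.381e-23*272.3) = 1.976
Step 2: x/2 = 0.9878
Step 3: sinh(x/2) = 1.156
Step 4: Z = 1/(2*1.156) = 0.4323

0.4323


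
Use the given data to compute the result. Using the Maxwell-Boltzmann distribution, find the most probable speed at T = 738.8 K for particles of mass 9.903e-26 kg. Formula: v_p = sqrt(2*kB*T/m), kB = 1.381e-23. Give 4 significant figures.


Step 1: Numerator = 2*kB*T = 2*1.381e-23*738.8 = 2.041e-20
Step 2: Ratio = 2.041e-20 / 9.903e-26 = 2.061e+05
Step 3: v_p = sqrt(2.061e+05) = 453.9 m/s

453.9


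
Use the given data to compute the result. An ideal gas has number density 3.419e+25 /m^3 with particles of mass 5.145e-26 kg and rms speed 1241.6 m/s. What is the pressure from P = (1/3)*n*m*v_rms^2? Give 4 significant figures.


Step 1: v_rms^2 = 1241.6^2 = 1.542e+06
Step 2: n*m = 3.419e+25*5.145e-26 = 1.759
Step 3: P = (1/3)*1.759*1.542e+06 = 9.039e+05 Pa

9.039e+05


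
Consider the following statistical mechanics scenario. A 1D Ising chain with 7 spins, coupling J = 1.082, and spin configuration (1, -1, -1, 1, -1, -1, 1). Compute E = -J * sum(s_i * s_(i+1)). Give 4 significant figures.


Step 1: Nearest-neighbor products: -1, 1, -1, -1, 1, -1
Step 2: Sum of products = -2
Step 3: E = -1.082 * -2 = 2.164

2.164


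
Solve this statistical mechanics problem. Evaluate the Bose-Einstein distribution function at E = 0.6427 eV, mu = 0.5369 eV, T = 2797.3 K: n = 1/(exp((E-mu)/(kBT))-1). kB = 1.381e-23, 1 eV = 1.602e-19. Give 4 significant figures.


Step 1: (E - mu) = 0.1058 eV
Step 2: x = (E-mu)*eV/(kB*T) = 0.1058*1.602e-19/(1.381e-23*2797.3) = 0.4387
Step 3: exp(x) = 1.551
Step 4: n = 1/(exp(x)-1) = 1.816

1.816


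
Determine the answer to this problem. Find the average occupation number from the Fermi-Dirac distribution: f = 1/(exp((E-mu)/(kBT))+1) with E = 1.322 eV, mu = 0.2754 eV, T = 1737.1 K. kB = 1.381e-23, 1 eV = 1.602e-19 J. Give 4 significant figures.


Step 1: (E - mu) = 1.322 - 0.2754 = 1.047 eV
Step 2: Convert: (E-mu)*eV = 1.677e-19 J
Step 3: x = (E-mu)*eV/(kB*T) = 6.989
Step 4: f = 1/(exp(6.989)+1) = 0.000921

0.000921


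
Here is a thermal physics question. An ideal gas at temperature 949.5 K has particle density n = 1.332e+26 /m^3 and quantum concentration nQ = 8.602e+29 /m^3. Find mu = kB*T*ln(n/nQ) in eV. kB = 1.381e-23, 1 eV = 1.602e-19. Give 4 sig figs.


Step 1: n/nQ = 1.332e+26/8.602e+29 = 0.0001548
Step 2: ln(n/nQ) = -8.773
Step 3: mu = kB*T*ln(n/nQ) = 1.311e-20*-8.773 = -1.15e-19 J
Step 4: Convert to eV: -1.15e-19/1.602e-19 = -0.7181 eV

-0.7181


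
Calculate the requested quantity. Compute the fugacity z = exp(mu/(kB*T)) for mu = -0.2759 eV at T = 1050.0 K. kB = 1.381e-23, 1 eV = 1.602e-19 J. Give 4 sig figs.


Step 1: Convert mu to Joules: -0.2759*1.602e-19 = -4.42e-20 J
Step 2: kB*T = 1.381e-23*1050.0 = 1.45e-20 J
Step 3: mu/(kB*T) = -3.048
Step 4: z = exp(-3.048) = 0.04745

0.04745


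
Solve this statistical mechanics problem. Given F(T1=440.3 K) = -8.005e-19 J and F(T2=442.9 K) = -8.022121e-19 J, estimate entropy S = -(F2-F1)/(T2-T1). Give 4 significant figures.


Step 1: dF = F2 - F1 = -8.022121e-19 - (-8.005e-19) = -1.7121e-21 J
Step 2: dT = T2 - T1 = 442.9 - 440.3 = 2.6 K
Step 3: S = -dF/dT = -(-1.7121e-21)/2.6 = 6.585e-22 J/K

6.585e-22


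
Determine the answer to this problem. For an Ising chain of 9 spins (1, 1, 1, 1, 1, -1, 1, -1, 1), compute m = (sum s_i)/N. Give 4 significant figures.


Step 1: Count up spins (+1): 7, down spins (-1): 2
Step 2: Total magnetization M = 7 - 2 = 5
Step 3: m = M/N = 5/9 = 0.5556

0.5556


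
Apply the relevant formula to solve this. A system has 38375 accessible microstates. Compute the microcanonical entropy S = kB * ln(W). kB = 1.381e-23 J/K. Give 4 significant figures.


Step 1: ln(W) = ln(38375) = 10.56
Step 2: S = kB * ln(W) = 1.381e-23 * 10.56
Step 3: S = 1.458e-22 J/K

1.458e-22


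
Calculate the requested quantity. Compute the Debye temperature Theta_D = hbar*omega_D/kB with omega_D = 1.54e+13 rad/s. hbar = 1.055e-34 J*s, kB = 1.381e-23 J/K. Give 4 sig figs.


Step 1: hbar*omega_D = 1.055e-34 * 1.54e+13 = 1.625e-21 J
Step 2: Theta_D = 1.625e-21 / 1.381e-23
Step 3: Theta_D = 117.6 K

117.6


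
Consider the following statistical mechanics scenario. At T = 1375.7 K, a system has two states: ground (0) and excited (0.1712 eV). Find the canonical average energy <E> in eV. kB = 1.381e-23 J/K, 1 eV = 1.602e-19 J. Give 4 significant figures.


Step 1: beta*E = 0.1712*1.602e-19/(1.381e-23*1375.7) = 1.444
Step 2: exp(-beta*E) = 0.2361
Step 3: <E> = 0.1712*0.2361/(1+0.2361) = 0.0327 eV

0.0327


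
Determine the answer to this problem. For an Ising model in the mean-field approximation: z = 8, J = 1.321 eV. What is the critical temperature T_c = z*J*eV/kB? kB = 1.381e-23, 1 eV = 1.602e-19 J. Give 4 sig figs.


Step 1: z*J = 8*1.321 = 10.57 eV
Step 2: Convert to Joules: 10.57*1.602e-19 = 1.693e-18 J
Step 3: T_c = 1.693e-18 / 1.381e-23 = 1.226e+05 K

1.226e+05


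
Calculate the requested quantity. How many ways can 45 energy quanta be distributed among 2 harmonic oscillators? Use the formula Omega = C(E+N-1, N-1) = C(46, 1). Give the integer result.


Step 1: Use binomial coefficient C(46, 1)
Step 2: Numerator = 46! / 45!
Step 3: Denominator = 1!
Step 4: Omega = 46

46


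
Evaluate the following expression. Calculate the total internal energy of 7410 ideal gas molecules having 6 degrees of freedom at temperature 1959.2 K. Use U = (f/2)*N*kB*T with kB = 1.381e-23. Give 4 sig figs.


Step 1: f/2 = 6/2 = 3.0
Step 2: N*kB*T = 7410*1.381e-23*1959.2 = 2.005e-16
Step 3: U = 3.0 * 2.005e-16 = 6.015e-16 J

6.015e-16


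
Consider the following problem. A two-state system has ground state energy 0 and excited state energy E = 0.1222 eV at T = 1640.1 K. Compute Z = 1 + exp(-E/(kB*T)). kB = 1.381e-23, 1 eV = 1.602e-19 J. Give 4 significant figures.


Step 1: Compute beta*E = E*eV/(kB*T) = 0.1222*1.602e-19/(1.381e-23*1640.1) = 0.8643
Step 2: exp(-beta*E) = exp(-0.8643) = 0.4213
Step 3: Z = 1 + 0.4213 = 1.421

1.421


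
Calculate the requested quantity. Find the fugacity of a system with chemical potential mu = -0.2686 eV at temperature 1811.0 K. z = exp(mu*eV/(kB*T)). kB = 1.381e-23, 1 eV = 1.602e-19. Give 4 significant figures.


Step 1: Convert mu to Joules: -0.2686*1.602e-19 = -4.303e-20 J
Step 2: kB*T = 1.381e-23*1811.0 = 2.501e-20 J
Step 3: mu/(kB*T) = -1.721
Step 4: z = exp(-1.721) = 0.179

0.179


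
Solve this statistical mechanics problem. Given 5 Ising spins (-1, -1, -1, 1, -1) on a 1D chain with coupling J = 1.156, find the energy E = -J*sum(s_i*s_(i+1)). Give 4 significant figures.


Step 1: Nearest-neighbor products: 1, 1, -1, -1
Step 2: Sum of products = 0
Step 3: E = -1.156 * 0 = 0

0


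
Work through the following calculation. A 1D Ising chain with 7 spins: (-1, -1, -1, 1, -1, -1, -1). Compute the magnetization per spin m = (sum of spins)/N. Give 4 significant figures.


Step 1: Count up spins (+1): 1, down spins (-1): 6
Step 2: Total magnetization M = 1 - 6 = -5
Step 3: m = M/N = -5/7 = -0.7143

-0.7143


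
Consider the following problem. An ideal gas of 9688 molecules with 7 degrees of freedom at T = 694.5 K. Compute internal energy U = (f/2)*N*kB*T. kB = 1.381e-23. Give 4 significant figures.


Step 1: f/2 = 7/2 = 3.5
Step 2: N*kB*T = 9688*1.381e-23*694.5 = 9.292e-17
Step 3: U = 3.5 * 9.292e-17 = 3.252e-16 J

3.252e-16
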